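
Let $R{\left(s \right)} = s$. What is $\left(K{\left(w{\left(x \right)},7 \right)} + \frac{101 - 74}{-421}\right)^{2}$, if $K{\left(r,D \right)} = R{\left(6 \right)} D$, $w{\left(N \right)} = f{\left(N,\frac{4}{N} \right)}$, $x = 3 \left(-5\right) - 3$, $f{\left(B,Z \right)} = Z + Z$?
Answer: $\frac{311699025}{177241} \approx 1758.6$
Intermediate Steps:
$f{\left(B,Z \right)} = 2 Z$
$x = -18$ ($x = -15 - 3 = -18$)
$w{\left(N \right)} = \frac{8}{N}$ ($w{\left(N \right)} = 2 \frac{4}{N} = \frac{8}{N}$)
$K{\left(r,D \right)} = 6 D$
$\left(K{\left(w{\left(x \right)},7 \right)} + \frac{101 - 74}{-421}\right)^{2} = \left(6 \cdot 7 + \frac{101 - 74}{-421}\right)^{2} = \left(42 + 27 \left(- \frac{1}{421}\right)\right)^{2} = \left(42 - \frac{27}{421}\right)^{2} = \left(\frac{17655}{421}\right)^{2} = \frac{311699025}{177241}$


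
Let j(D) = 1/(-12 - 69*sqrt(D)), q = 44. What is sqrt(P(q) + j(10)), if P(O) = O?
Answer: sqrt(44 - 1/(12 + 69*sqrt(10))) ≈ 6.6329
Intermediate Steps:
sqrt(P(q) + j(10)) = sqrt(44 - 1/(12 + 69*sqrt(10)))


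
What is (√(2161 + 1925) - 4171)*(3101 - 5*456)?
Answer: -3424391 + 2463*√454 ≈ -3.3719e+6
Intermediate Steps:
(√(2161 + 1925) - 4171)*(3101 - 5*456) = (√4086 - 4171)*(3101 - 2280) = (3*√454 - 4171)*821 = (-4171 + 3*√454)*821 = -3424391 + 2463*√454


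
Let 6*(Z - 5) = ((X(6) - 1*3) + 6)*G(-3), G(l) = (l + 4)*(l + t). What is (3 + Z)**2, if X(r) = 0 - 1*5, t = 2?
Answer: 625/9 ≈ 69.444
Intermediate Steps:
G(l) = (2 + l)*(4 + l) (G(l) = (l + 4)*(l + 2) = (4 + l)*(2 + l) = (2 + l)*(4 + l))
X(r) = -5 (X(r) = 0 - 5 = -5)
Z = 16/3 (Z = 5 + (((-5 - 1*3) + 6)*(8 + (-3)**2 + 6*(-3)))/6 = 5 + (((-5 - 3) + 6)*(8 + 9 - 18))/6 = 5 + ((-8 + 6)*(-1))/6 = 5 + (-2*(-1))/6 = 5 + (1/6)*2 = 5 + 1/3 = 16/3 ≈ 5.3333)
(3 + Z)**2 = (3 + 16/3)**2 = (25/3)**2 = 625/9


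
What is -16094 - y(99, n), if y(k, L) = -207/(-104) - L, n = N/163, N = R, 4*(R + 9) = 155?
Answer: -272856135/16952 ≈ -16096.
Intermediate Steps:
R = 119/4 (R = -9 + (¼)*155 = -9 + 155/4 = 119/4 ≈ 29.750)
N = 119/4 ≈ 29.750
n = 119/652 (n = (119/4)/163 = (119/4)*(1/163) = 119/652 ≈ 0.18252)
y(k, L) = 207/104 - L (y(k, L) = -207*(-1/104) - L = 207/104 - L)
-16094 - y(99, n) = -16094 - (207/104 - 1*119/652) = -16094 - (207/104 - 119/652) = -16094 - 1*30647/16952 = -16094 - 30647/16952 = -272856135/16952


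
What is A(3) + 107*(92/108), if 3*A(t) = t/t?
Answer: 2470/27 ≈ 91.481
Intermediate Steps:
A(t) = ⅓ (A(t) = (t/t)/3 = (⅓)*1 = ⅓)
A(3) + 107*(92/108) = ⅓ + 107*(92/108) = ⅓ + 107*(92*(1/108)) = ⅓ + 107*(23/27) = ⅓ + 2461/27 = 2470/27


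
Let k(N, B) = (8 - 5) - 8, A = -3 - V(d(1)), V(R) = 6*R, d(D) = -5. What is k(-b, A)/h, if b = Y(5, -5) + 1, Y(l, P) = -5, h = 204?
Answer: -5/204 ≈ -0.024510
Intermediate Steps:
A = 27 (A = -3 - 6*(-5) = -3 - 1*(-30) = -3 + 30 = 27)
b = -4 (b = -5 + 1 = -4)
k(N, B) = -5 (k(N, B) = 3 - 8 = -5)
k(-b, A)/h = -5/204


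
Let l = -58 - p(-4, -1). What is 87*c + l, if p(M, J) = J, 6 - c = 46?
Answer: -3537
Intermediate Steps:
c = -40 (c = 6 - 1*46 = 6 - 46 = -40)
l = -57 (l = -58 - 1*(-1) = -58 + 1 = -57)
87*c + l = 87*(-40) - 57 = -3480 - 57 = -3537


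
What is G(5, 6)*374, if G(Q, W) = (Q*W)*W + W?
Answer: 69564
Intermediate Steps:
G(Q, W) = W + Q*W**2 (G(Q, W) = Q*W**2 + W = W + Q*W**2)
G(5, 6)*374 = (6*(1 + 5*6))*374 = (6*(1 + 30))*374 = (6*31)*374 = 186*374 = 69564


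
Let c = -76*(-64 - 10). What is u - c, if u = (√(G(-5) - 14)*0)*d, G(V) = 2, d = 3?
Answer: -5624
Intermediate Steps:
c = 5624 (c = -76*(-74) = 5624)
u = 0 (u = (√(2 - 14)*0)*3 = (√(-12)*0)*3 = ((2*I*√3)*0)*3 = 0*3 = 0)
u - c = 0 - 1*5624 = 0 - 5624 = -5624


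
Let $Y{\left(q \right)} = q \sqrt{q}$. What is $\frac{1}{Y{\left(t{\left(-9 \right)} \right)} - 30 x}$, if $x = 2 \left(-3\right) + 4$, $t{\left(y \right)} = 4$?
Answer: $\frac{1}{68} \approx 0.014706$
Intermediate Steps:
$x = -2$ ($x = -6 + 4 = -2$)
$Y{\left(q \right)} = q^{\frac{3}{2}}$
$\frac{1}{Y{\left(t{\left(-9 \right)} \right)} - 30 x} = \frac{1}{4^{\frac{3}{2}} - -60} = \frac{1}{8 + 60} = \frac{1}{68}$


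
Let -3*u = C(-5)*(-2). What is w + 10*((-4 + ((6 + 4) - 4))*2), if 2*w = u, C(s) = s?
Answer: 115/3 ≈ 38.333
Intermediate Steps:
u = -10/3 (u = -(-5)*(-2)/3 = -⅓*10 = -10/3 ≈ -3.3333)
w = -5/3 (w = (½)*(-10/3) = -5/3 ≈ -1.6667)
w + 10*((-4 + ((6 + 4) - 4))*2) = -5/3 + 10*((-4 + ((6 + 4) - 4))*2) = -5/3 + 10*((-4 + (10 - 4))*2) = -5/3 + 10*((-4 + 6)*2) = -5/3 + 10*(2*2) = -5/3 + 10*4 = -5/3 + 40 = 115/3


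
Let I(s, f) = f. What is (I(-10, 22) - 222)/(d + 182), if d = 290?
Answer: -25/59 ≈ -0.42373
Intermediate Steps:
(I(-10, 22) - 222)/(d + 182) = (22 - 222)/(290 + 182) = -200/472 = -200*1/472 = -25/59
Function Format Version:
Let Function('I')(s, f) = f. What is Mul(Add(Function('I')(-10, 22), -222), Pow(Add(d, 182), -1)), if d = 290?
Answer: Rational(-25, 59) ≈ -0.42373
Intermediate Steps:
Mul(Add(Function('I')(-10, 22), -222), Pow(Add(d, 182), -1)) = Mul(Add(22, -222), Pow(Add(290, 182), -1)) = Mul(-200, Pow(472, -1)) = Mul(-200, Rational(1, 472)) = Rational(-25, 59)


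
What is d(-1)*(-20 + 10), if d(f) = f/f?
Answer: -10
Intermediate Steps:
d(f) = 1
d(-1)*(-20 + 10) = 1*(-20 + 10) = 1*(-10) = -10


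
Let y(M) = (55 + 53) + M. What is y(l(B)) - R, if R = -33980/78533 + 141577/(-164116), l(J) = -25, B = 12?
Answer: 1086442439945/12888521828 ≈ 84.295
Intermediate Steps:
y(M) = 108 + M
R = -16695128221/12888521828 (R = -33980*1/78533 + 141577*(-1/164116) = -33980/78533 - 141577/164116 = -16695128221/12888521828 ≈ -1.2953)
y(l(B)) - R = (108 - 25) - 1*(-16695128221/12888521828) = 83 + 16695128221/12888521828 = 1086442439945/12888521828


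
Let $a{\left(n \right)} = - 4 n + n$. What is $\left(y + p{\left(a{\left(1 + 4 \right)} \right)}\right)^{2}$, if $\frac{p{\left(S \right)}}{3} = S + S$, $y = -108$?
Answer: $39204$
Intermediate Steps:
$a{\left(n \right)} = - 3 n$
$p{\left(S \right)} = 6 S$ ($p{\left(S \right)} = 3 \left(S + S\right) = 3 \cdot 2 S = 6 S$)
$\left(y + p{\left(a{\left(1 + 4 \right)} \right)}\right)^{2} = \left(-108 + 6 \left(- 3 \left(1 + 4\right)\right)\right)^{2} = \left(-108 + 6 \left(\left(-3\right) 5\right)\right)^{2} = \left(-108 + 6 \left(-15\right)\right)^{2} = \left(-108 - 90\right)^{2} = \left(-198\right)^{2} = 39204$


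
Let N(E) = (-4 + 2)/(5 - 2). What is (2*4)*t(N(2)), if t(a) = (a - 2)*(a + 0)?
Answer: 128/9 ≈ 14.222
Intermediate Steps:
N(E) = -⅔ (N(E) = -2/3 = -2*⅓ = -⅔)
t(a) = a*(-2 + a) (t(a) = (-2 + a)*a = a*(-2 + a))
(2*4)*t(N(2)) = (2*4)*(-2*(-2 - ⅔)/3) = 8*(-⅔*(-8/3)) = 8*(16/9) = 128/9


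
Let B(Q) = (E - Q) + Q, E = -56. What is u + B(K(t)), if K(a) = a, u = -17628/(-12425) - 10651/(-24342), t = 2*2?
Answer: -16375724149/302449350 ≈ -54.144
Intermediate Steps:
t = 4
u = 561439451/302449350 (u = -17628*(-1/12425) - 10651*(-1/24342) = 17628/12425 + 10651/24342 = 561439451/302449350 ≈ 1.8563)
B(Q) = -56 (B(Q) = (-56 - Q) + Q = -56)
u + B(K(t)) = 561439451/302449350 - 56 = -16375724149/302449350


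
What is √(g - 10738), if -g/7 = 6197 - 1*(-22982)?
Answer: I*√214991 ≈ 463.67*I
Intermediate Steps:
g = -204253 (g = -7*(6197 - 1*(-22982)) = -7*(6197 + 22982) = -7*29179 = -204253)
√(g - 10738) = √(-204253 - 10738) = √(-214991) = I*√214991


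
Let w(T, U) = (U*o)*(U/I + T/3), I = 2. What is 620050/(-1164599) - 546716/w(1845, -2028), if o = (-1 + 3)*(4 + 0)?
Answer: -1162630423921/1884721804056 ≈ -0.61687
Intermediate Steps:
o = 8 (o = 2*4 = 8)
w(T, U) = 8*U*(U/2 + T/3) (w(T, U) = (U*8)*(U/2 + T/3) = (8*U)*(U*(½) + T*(⅓)) = (8*U)*(U/2 + T/3) = 8*U*(U/2 + T/3))
620050/(-1164599) - 546716/w(1845, -2028) = 620050/(-1164599) - 546716*(-1/(2704*(2*1845 + 3*(-2028)))) = 620050*(-1/1164599) - 546716*(-1/(2704*(3690 - 6084))) = -620050/1164599 - 546716/((4/3)*(-2028)*(-2394)) = -620050/1164599 - 546716/6473376 = -620050/1164599 - 546716*1/6473376 = -620050/1164599 - 136679/1618344 = -1162630423921/1884721804056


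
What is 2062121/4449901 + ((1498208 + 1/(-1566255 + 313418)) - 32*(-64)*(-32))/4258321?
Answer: 18988525923818676080/23740142211484088977 ≈ 0.79985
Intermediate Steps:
2062121/4449901 + ((1498208 + 1/(-1566255 + 313418)) - 32*(-64)*(-32))/4258321 = 2062121*(1/4449901) + ((1498208 + 1/(-1252837)) + 2048*(-32))*(1/4258321) = 2062121/4449901 + ((1498208 - 1/1252837) - 65536)*(1/4258321) = 2062121/4449901 + (1877010416095/1252837 - 65536)*(1/4258321) = 2062121/4449901 + (1794904490463/1252837)*(1/4258321) = 2062121/4449901 + 1794904490463/5334982106677 = 18988525923818676080/23740142211484088977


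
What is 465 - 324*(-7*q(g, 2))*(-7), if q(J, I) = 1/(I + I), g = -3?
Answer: -3504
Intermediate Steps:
q(J, I) = 1/(2*I)
465 - 324*(-7*q(g, 2))*(-7) = 465 - 324*(-7/(2*2))*(-7) = 465 - 324*(-7*¼)*(-7) = 465 - (-567)*(-7) = 465 - 324*49/4 = 465 - 3969 = -3504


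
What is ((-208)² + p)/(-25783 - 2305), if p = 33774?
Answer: -38519/14044 ≈ -2.7427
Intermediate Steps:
((-208)² + p)/(-25783 - 2305) = ((-208)² + 33774)/(-25783 - 2305) = (43264 + 33774)/(-28088) = 77038*(-1/28088) = -38519/14044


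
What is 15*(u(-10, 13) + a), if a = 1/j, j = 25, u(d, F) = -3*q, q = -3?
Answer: 678/5 ≈ 135.60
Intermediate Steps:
u(d, F) = 9 (u(d, F) = -3*(-3) = 9)
a = 1/25 ≈ 0.040000
15*(u(-10, 13) + a) = 15*(9 + 1/25) = 15*(226/25) = 678/5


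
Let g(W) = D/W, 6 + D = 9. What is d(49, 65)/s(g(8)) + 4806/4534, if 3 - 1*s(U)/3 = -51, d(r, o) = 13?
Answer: 418757/367254 ≈ 1.1402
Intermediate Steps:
D = 3 (D = -6 + 9 = 3)
g(W) = 3/W
s(U) = 162 (s(U) = 9 - 3*(-51) = 9 + 153 = 162)
d(49, 65)/s(g(8)) + 4806/4534 = 13/162 + 4806/4534 = 13*(1/162) + 4806*(1/4534) = 13/162 + 2403/2267 = 418757/367254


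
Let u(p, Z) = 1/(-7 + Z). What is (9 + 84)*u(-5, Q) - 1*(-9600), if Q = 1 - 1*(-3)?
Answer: 9569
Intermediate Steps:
Q = 4 (Q = 1 + 3 = 4)
(9 + 84)*u(-5, Q) - 1*(-9600) = (9 + 84)/(-7 + 4) - 1*(-9600) = 93/(-3) + 9600 = 93*(-1/3) + 9600 = -31 + 9600 = 9569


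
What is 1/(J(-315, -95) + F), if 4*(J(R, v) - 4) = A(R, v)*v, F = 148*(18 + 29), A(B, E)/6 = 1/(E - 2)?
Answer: 194/1350525 ≈ 0.00014365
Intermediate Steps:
A(B, E) = 6/(-2 + E) (A(B, E) = 6/(E - 2) = 6/(-2 + E))
F = 6956 (F = 148*47 = 6956)
J(R, v) = 4 + 3*v/(2*(-2 + v)) (J(R, v) = 4 + ((6/(-2 + v))*v)/4 = 4 + (6*v/(-2 + v))/4 = 4 + 3*v/(2*(-2 + v)))
1/(J(-315, -95) + F) = 1/((-16 + 11*(-95))/(2*(-2 - 95)) + 6956) = 1/((1/2)*(-16 - 1045)/(-97) + 6956) = 1/((1/2)*(-1/97)*(-1061) + 6956) = 1/(1061/194 + 6956) = 1/(1350525/194) = 194/1350525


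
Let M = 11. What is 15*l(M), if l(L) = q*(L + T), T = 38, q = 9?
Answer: 6615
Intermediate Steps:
l(L) = 342 + 9*L (l(L) = 9*(L + 38) = 9*(38 + L) = 342 + 9*L)
15*l(M) = 15*(342 + 9*11) = 15*(342 + 99) = 15*441 = 6615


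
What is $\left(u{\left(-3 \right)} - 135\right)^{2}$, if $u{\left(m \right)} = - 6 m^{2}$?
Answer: $35721$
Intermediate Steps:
$\left(u{\left(-3 \right)} - 135\right)^{2} = \left(- 6 \left(-3\right)^{2} - 135\right)^{2} = \left(\left(-6\right) 9 - 135\right)^{2} = \left(-54 - 135\right)^{2} = \left(-189\right)^{2} = 35721$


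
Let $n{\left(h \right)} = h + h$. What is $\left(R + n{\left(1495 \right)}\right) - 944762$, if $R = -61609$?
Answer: $-1003381$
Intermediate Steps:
$n{\left(h \right)} = 2 h$
$\left(R + n{\left(1495 \right)}\right) - 944762 = \left(-61609 + 2 \cdot 1495\right) - 944762 = \left(-61609 + 2990\right) - 944762 = -58619 - 944762 = -1003381$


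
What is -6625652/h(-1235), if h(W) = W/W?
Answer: -6625652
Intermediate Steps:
h(W) = 1
-6625652/h(-1235) = -6625652/1 = -6625652*1 = -6625652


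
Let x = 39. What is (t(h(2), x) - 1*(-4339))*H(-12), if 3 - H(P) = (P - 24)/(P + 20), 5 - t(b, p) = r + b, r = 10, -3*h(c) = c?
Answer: 32510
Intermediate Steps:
h(c) = -c/3
t(b, p) = -5 - b (t(b, p) = 5 - (10 + b) = 5 + (-10 - b) = -5 - b)
H(P) = 3 - (-24 + P)/(20 + P) (H(P) = 3 - (P - 24)/(P + 20) = 3 - (-24 + P)/(20 + P))
(t(h(2), x) - 1*(-4339))*H(-12) = ((-5 - (-1)*2/3) - 1*(-4339))*(2*(42 - 12)/(20 - 12)) = ((-5 - 1*(-⅔)) + 4339)*(2*30/8) = ((-5 + ⅔) + 4339)*(2*(⅛)*30) = (-13/3 + 4339)*(15/2) = (13004/3)*(15/2) = 32510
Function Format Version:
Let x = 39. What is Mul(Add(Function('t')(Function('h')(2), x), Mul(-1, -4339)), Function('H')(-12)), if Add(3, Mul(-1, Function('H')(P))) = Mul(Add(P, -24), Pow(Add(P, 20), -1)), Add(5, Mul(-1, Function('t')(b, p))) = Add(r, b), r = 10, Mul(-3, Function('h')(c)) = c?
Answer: 32510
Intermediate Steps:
Function('h')(c) = Mul(Rational(-1, 3), c)
Function('t')(b, p) = Add(-5, Mul(-1, b)) (Function('t')(b, p) = Add(5, Mul(-1, Add(10, b))) = Add(5, Add(-10, Mul(-1, b))) = Add(-5, Mul(-1, b)))
Function('H')(P) = Add(3, Mul(-1, Pow(Add(20, P), -1), Add(-24, P))) (Function('H')(P) = Add(3, Mul(-1, Mul(Add(P, -24), Pow(Add(P, 20), -1)))) = Add(3, Mul(-1, Mul(Add(-24, P), Pow(Add(20, P), -1)))) = Add(3, Mul(-1, Mul(Pow(Add(20, P), -1), Add(-24, P)))) = Add(3, Mul(-1, Pow(Add(20, P), -1), Add(-24, P))))
Mul(Add(Function('t')(Function('h')(2), x), Mul(-1, -4339)), Function('H')(-12)) = Mul(Add(Add(-5, Mul(-1, Mul(Rational(-1, 3), 2))), Mul(-1, -4339)), Mul(2, Pow(Add(20, -12), -1), Add(42, -12))) = Mul(Add(Add(-5, Mul(-1, Rational(-2, 3))), 4339), Mul(2, Pow(8, -1), 30)) = Mul(Add(Add(-5, Rational(2, 3)), 4339), Mul(2, Rational(1, 8), 30)) = Mul(Add(Rational(-13, 3), 4339), Rational(15, 2)) = Mul(Rational(13004, 3), Rational(15, 2)) = 32510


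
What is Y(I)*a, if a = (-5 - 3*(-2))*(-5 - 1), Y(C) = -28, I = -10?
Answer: 168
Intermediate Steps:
a = -6 (a = (-5 + 6)*(-6) = 1*(-6) = -6)
Y(I)*a = -28*(-6) = 168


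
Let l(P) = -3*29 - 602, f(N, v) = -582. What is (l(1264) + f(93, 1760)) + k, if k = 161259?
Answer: 159988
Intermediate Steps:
l(P) = -689 (l(P) = -87 - 602 = -689)
(l(1264) + f(93, 1760)) + k = (-689 - 582) + 161259 = -1271 + 161259 = 159988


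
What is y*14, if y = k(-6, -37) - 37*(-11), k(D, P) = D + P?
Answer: 5096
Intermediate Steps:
y = 364 (y = (-6 - 37) - 37*(-11) = -43 - 1*(-407) = -43 + 407 = 364)
y*14 = 364*14 = 5096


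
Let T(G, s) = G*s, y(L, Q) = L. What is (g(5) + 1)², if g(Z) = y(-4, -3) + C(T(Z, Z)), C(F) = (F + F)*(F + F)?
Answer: 6235009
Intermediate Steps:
C(F) = 4*F² (C(F) = (2*F)*(2*F) = 4*F²)
g(Z) = -4 + 4*Z⁴ (g(Z) = -4 + 4*(Z*Z)² = -4 + 4*(Z²)² = -4 + 4*Z⁴)
(g(5) + 1)² = ((-4 + 4*5⁴) + 1)² = ((-4 + 4*625) + 1)² = ((-4 + 2500) + 1)² = (2496 + 1)² = 2497² = 6235009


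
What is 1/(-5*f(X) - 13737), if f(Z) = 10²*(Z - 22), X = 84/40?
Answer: -1/3787 ≈ -0.00026406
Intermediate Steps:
X = 21/10 (X = 84*(1/40) = 21/10 ≈ 2.1000)
f(Z) = -2200 + 100*Z (f(Z) = 100*(-22 + Z) = -2200 + 100*Z)
1/(-5*f(X) - 13737) = 1/(-5*(-2200 + 100*(21/10)) - 13737) = 1/(-5*(-2200 + 210) - 13737) = 1/(-5*(-1990) - 13737) = 1/(9950 - 13737) = 1/(-3787) = -1/3787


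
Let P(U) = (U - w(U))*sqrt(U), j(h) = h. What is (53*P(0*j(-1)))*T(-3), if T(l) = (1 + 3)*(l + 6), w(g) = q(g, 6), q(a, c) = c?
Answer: 0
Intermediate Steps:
w(g) = 6
T(l) = 24 + 4*l (T(l) = 4*(6 + l) = 24 + 4*l)
P(U) = sqrt(U)*(-6 + U) (P(U) = (U - 1*6)*sqrt(U) = (U - 6)*sqrt(U) = (-6 + U)*sqrt(U) = sqrt(U)*(-6 + U))
(53*P(0*j(-1)))*T(-3) = (53*(sqrt(0*(-1))*(-6 + 0*(-1))))*(24 + 4*(-3)) = (53*(sqrt(0)*(-6 + 0)))*(24 - 12) = (53*(0*(-6)))*12 = (53*0)*12 = 0*12 = 0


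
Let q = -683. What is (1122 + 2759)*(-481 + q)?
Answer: -4517484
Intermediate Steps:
(1122 + 2759)*(-481 + q) = (1122 + 2759)*(-481 - 683) = 3881*(-1164) = -4517484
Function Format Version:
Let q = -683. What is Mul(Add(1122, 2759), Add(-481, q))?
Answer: -4517484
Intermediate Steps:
Mul(Add(1122, 2759), Add(-481, q)) = Mul(Add(1122, 2759), Add(-481, -683)) = Mul(3881, -1164) = -4517484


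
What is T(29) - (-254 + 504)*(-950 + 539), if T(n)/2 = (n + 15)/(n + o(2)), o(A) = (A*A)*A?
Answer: 3801838/37 ≈ 1.0275e+5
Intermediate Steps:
o(A) = A³ (o(A) = A²*A = A³)
T(n) = 2*(15 + n)/(8 + n) (T(n) = 2*((n + 15)/(n + 2³)) = 2*((15 + n)/(n + 8)) = 2*((15 + n)/(8 + n)) = 2*(15 + n)/(8 + n))
T(29) - (-254 + 504)*(-950 + 539) = 2*(15 + 29)/(8 + 29) - (-254 + 504)*(-950 + 539) = 2*44/37 - 250*(-411) = 2*(1/37)*44 - 1*(-102750) = 88/37 + 102750 = 3801838/37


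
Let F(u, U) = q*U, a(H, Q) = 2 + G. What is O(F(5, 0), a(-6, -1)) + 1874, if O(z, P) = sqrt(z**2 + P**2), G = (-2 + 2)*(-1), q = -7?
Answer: 1876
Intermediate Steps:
G = 0 (G = 0*(-1) = 0)
a(H, Q) = 2 (a(H, Q) = 2 + 0 = 2)
F(u, U) = -7*U
O(z, P) = sqrt(P**2 + z**2)
O(F(5, 0), a(-6, -1)) + 1874 = sqrt(2**2 + (-7*0)**2) + 1874 = sqrt(4 + 0**2) + 1874 = sqrt(4 + 0) + 1874 = sqrt(4) + 1874 = 2 + 1874 = 1876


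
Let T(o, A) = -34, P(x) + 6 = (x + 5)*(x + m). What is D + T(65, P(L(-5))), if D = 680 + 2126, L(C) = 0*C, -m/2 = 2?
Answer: 2772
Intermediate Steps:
m = -4 (m = -2*2 = -4)
L(C) = 0
P(x) = -6 + (-4 + x)*(5 + x) (P(x) = -6 + (x + 5)*(x - 4) = -6 + (5 + x)*(-4 + x) = -6 + (-4 + x)*(5 + x))
D = 2806
D + T(65, P(L(-5))) = 2806 - 34 = 2772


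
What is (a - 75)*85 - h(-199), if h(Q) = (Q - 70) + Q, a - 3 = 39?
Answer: -2337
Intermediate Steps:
a = 42 (a = 3 + 39 = 42)
h(Q) = -70 + 2*Q (h(Q) = (-70 + Q) + Q = -70 + 2*Q)
(a - 75)*85 - h(-199) = (42 - 75)*85 - (-70 + 2*(-199)) = -33*85 - (-70 - 398) = -2805 - 1*(-468) = -2805 + 468 = -2337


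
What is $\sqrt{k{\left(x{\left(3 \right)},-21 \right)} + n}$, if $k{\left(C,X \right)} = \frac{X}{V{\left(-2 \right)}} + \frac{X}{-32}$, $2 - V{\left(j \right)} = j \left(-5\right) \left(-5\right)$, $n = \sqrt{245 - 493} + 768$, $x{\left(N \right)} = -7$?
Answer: $\frac{\sqrt{8309418 + 21632 i \sqrt{62}}}{104} \approx 27.719 + 0.28407 i$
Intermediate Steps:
$n = 768 + 2 i \sqrt{62}$ ($n = \sqrt{-248} + 768 = 2 i \sqrt{62} + 768 = 768 + 2 i \sqrt{62} \approx 768.0 + 15.748 i$)
$V{\left(j \right)} = 2 - 25 j$ ($V{\left(j \right)} = 2 - j \left(-5\right) \left(-5\right) = 2 - - 5 j \left(-5\right) = 2 - 25 j$)
$k{\left(C,X \right)} = - \frac{5 X}{416}$ ($k{\left(C,X \right)} = \frac{X}{2 - -50} + \frac{X}{-32} = \frac{X}{2 + 50} + X \left(- \frac{1}{32}\right) = \frac{X}{52} - \frac{X}{32} = - \frac{5 X}{416}$)
$\sqrt{k{\left(x{\left(3 \right)},-21 \right)} + n} = \sqrt{\left(- \frac{5}{416}\right) \left(-21\right) + \left(768 + 2 i \sqrt{62}\right)} = \sqrt{\frac{105}{416} + \left(768 + 2 i \sqrt{62}\right)} = \sqrt{\frac{319593}{416} + 2 i \sqrt{62}}$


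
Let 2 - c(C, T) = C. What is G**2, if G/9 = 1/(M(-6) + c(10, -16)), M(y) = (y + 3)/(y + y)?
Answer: 1296/961 ≈ 1.3486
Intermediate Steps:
c(C, T) = 2 - C
M(y) = (3 + y)/(2*y) (M(y) = (3 + y)/((2*y)) = (3 + y)*(1/(2*y)) = (3 + y)/(2*y))
G = -36/31 (G = 9/((1/2)*(3 - 6)/(-6) + (2 - 1*10)) = 9/((1/2)*(-1/6)*(-3) + (2 - 10)) = 9/(1/4 - 8) = 9/(-31/4) = 9*(-4/31) = -36/31 ≈ -1.1613)
G**2 = (-36/31)**2 = 1296/961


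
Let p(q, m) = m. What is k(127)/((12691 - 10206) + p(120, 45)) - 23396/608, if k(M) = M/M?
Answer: -7398909/192280 ≈ -38.480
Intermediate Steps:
k(M) = 1
k(127)/((12691 - 10206) + p(120, 45)) - 23396/608 = 1/((12691 - 10206) + 45) - 23396/608 = 1/(2485 + 45) - 23396*1/608 = 1/2530 - 5849/152 = -7398909/192280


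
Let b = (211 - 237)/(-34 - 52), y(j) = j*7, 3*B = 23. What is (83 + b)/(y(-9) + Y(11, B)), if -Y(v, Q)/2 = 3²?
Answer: -398/387 ≈ -1.0284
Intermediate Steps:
B = 23/3 (B = (⅓)*23 = 23/3 ≈ 7.6667)
y(j) = 7*j
Y(v, Q) = -18 (Y(v, Q) = -2*3² = -2*9 = -18)
b = 13/43 (b = -26/(-86) = -26*(-1/86) = 13/43 ≈ 0.30233)
(83 + b)/(y(-9) + Y(11, B)) = (83 + 13/43)/(7*(-9) - 18) = 3582/(43*(-63 - 18)) = (3582/43)/(-81) = (3582/43)*(-1/81) = -398/387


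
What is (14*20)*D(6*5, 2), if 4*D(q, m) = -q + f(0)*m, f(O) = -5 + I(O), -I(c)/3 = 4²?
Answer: -9520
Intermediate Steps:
I(c) = -48 (I(c) = -3*4² = -3*16 = -48)
f(O) = -53 (f(O) = -5 - 48 = -53)
D(q, m) = -53*m/4 - q/4 (D(q, m) = (-q - 53*m)/4 = -53*m/4 - q/4)
(14*20)*D(6*5, 2) = (14*20)*(-53/4*2 - 3*5/2) = 280*(-53/2 - ¼*30) = 280*(-53/2 - 15/2) = 280*(-34) = -9520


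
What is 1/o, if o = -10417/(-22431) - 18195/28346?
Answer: -635829126/112851763 ≈ -5.6342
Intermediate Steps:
o = -112851763/635829126 (o = -10417*(-1/22431) - 18195*1/28346 = 10417/22431 - 18195/28346 = -112851763/635829126 ≈ -0.17749)
1/o = 1/(-112851763/635829126) = -635829126/112851763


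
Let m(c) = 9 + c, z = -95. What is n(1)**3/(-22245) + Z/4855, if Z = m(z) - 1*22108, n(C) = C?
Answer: -98742077/21599895 ≈ -4.5714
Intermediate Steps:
Z = -22194 (Z = (9 - 95) - 1*22108 = -86 - 22108 = -22194)
n(1)**3/(-22245) + Z/4855 = 1**3/(-22245) - 22194/4855 = 1*(-1/22245) - 22194*1/4855 = -1/22245 - 22194/4855 = -98742077/21599895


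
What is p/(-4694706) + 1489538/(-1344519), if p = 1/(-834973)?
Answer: -216256243840904375/195201887238053586 ≈ -1.1079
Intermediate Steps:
p = -1/834973 ≈ -1.1976e-6
p/(-4694706) + 1489538/(-1344519) = -1/834973/(-4694706) + 1489538/(-1344519) = -1/834973*(-1/4694706) + 1489538*(-1/1344519) = 1/3919952752938 - 1489538/1344519 = -216256243840904375/195201887238053586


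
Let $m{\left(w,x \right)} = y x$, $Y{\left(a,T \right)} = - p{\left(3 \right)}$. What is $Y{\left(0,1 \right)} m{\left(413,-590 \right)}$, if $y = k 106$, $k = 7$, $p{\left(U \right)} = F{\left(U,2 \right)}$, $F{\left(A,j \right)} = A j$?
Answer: $2626680$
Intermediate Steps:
$p{\left(U \right)} = 2 U$ ($p{\left(U \right)} = U 2 = 2 U$)
$Y{\left(a,T \right)} = -6$ ($Y{\left(a,T \right)} = - 2 \cdot 3 = \left(-1\right) 6 = -6$)
$y = 742$ ($y = 7 \cdot 106 = 742$)
$m{\left(w,x \right)} = 742 x$
$Y{\left(0,1 \right)} m{\left(413,-590 \right)} = - 6 \cdot 742 \left(-590\right) = \left(-6\right) \left(-437780\right) = 2626680$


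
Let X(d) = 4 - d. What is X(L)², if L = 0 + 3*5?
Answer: 121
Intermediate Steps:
L = 15 (L = 0 + 15 = 15)
X(L)² = (4 - 1*15)² = (4 - 15)² = (-11)² = 121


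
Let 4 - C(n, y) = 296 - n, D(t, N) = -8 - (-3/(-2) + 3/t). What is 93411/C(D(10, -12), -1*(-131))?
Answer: -155685/503 ≈ -309.51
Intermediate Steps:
D(t, N) = -19/2 - 3/t (D(t, N) = -8 - (-3*(-1/2) + 3/t) = -8 - (3/2 + 3/t) = -8 + (-3/2 - 3/t) = -19/2 - 3/t)
C(n, y) = -292 + n (C(n, y) = 4 - (296 - n) = 4 + (-296 + n) = -292 + n)
93411/C(D(10, -12), -1*(-131)) = 93411/(-292 + (-19/2 - 3/10)) = 93411/(-292 - 49/5) = 93411/(-1509/5) = 93411*(-5/1509) = -155685/503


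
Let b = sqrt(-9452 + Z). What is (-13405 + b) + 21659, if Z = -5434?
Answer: 8254 + 3*I*sqrt(1654) ≈ 8254.0 + 122.01*I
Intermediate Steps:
b = 3*I*sqrt(1654) (b = sqrt(-9452 - 5434) = sqrt(-14886) = 3*I*sqrt(1654) ≈ 122.01*I)
(-13405 + b) + 21659 = (-13405 + 3*I*sqrt(1654)) + 21659 = 8254 + 3*I*sqrt(1654)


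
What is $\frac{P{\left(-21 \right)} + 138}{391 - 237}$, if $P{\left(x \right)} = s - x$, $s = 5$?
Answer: $\frac{82}{77} \approx 1.0649$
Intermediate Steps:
$P{\left(x \right)} = 5 - x$
$\frac{P{\left(-21 \right)} + 138}{391 - 237} = \frac{\left(5 - -21\right) + 138}{391 - 237} = \frac{\left(5 + 21\right) + 138}{154} = \left(26 + 138\right) \frac{1}{154} = 164 \cdot \frac{1}{154} = \frac{82}{77}$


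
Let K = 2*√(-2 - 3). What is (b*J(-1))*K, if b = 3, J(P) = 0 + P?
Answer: -6*I*√5 ≈ -13.416*I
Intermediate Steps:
J(P) = P
K = 2*I*√5 (K = 2*√(-5) = 2*(I*√5) = 2*I*√5 ≈ 4.4721*I)
(b*J(-1))*K = (3*(-1))*(2*I*√5) = -6*I*√5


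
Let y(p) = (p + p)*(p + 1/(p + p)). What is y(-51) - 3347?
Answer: 1856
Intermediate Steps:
y(p) = 2*p*(p + 1/(2*p)) (y(p) = (2*p)*(p + 1/(2*p)) = 2*p*(p + 1/(2*p)))
y(-51) - 3347 = (1 + 2*(-51)**2) - 3347 = (1 + 2*2601) - 3347 = (1 + 5202) - 3347 = 5203 - 3347 = 1856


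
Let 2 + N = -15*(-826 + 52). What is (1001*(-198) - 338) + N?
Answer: -186928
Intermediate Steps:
N = 11608 (N = -2 - 15*(-826 + 52) = -2 - 15*(-774) = -2 + 11610 = 11608)
(1001*(-198) - 338) + N = (1001*(-198) - 338) + 11608 = (-198198 - 338) + 11608 = -198536 + 11608 = -186928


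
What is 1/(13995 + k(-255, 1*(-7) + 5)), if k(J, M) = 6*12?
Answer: 1/14067 ≈ 7.1088e-5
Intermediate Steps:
k(J, M) = 72
1/(13995 + k(-255, 1*(-7) + 5)) = 1/(13995 + 72) = 1/14067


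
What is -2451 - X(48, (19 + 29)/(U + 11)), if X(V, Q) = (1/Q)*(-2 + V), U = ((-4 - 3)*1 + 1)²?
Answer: -59905/24 ≈ -2496.0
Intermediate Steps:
U = 36 (U = (-7*1 + 1)² = (-7 + 1)² = (-6)² = 36)
X(V, Q) = (-2 + V)/Q
-2451 - X(48, (19 + 29)/(U + 11)) = -2451 - (-2 + 48)/((19 + 29)/(36 + 11)) = -2451 - 46/(48/47) = -2451 - 46/(48*(1/47)) = -2451 - 46/48/47 = -2451 - 47*46/48 = -2451 - 1*1081/24 = -2451 - 1081/24 = -59905/24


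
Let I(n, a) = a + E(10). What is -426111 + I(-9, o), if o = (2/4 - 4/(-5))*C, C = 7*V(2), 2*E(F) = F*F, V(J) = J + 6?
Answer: -2129941/5 ≈ -4.2599e+5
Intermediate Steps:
V(J) = 6 + J
E(F) = F**2/2 (E(F) = (F*F)/2 = F**2/2)
C = 56 (C = 7*(6 + 2) = 7*8 = 56)
o = 364/5 (o = (2/4 - 4/(-5))*56 = (2*(1/4) - 4*(-1/5))*56 = (1/2 + 4/5)*56 = (13/10)*56 = 364/5 ≈ 72.800)
I(n, a) = 50 + a (I(n, a) = a + (1/2)*10**2 = a + (1/2)*100 = a + 50 = 50 + a)
-426111 + I(-9, o) = -426111 + (50 + 364/5) = -426111 + 614/5 = -2129941/5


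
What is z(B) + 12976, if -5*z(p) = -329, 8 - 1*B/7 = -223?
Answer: 65209/5 ≈ 13042.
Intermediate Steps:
B = 1617 (B = 56 - 7*(-223) = 56 + 1561 = 1617)
z(p) = 329/5 (z(p) = -⅕*(-329) = 329/5)
z(B) + 12976 = 329/5 + 12976 = 65209/5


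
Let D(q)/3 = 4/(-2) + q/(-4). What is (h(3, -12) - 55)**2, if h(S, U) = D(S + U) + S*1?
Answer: 42025/16 ≈ 2626.6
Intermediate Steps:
D(q) = -6 - 3*q/4 (D(q) = 3*(4/(-2) + q/(-4)) = 3*(4*(-1/2) + q*(-1/4)) = 3*(-2 - q/4) = -6 - 3*q/4)
h(S, U) = -6 - 3*U/4 + S/4 (h(S, U) = (-6 - 3*(S + U)/4) + S*1 = (-6 + (-3*S/4 - 3*U/4)) + S = (-6 - 3*S/4 - 3*U/4) + S = -6 - 3*U/4 + S/4)
(h(3, -12) - 55)**2 = ((-6 - 3/4*(-12) + (1/4)*3) - 55)**2 = ((-6 + 9 + 3/4) - 55)**2 = (15/4 - 55)**2 = (-205/4)**2 = 42025/16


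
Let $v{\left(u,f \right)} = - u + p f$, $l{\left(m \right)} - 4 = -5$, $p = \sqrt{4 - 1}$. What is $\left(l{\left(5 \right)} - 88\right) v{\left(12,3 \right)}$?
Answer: $1068 - 267 \sqrt{3} \approx 605.54$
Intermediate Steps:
$p = \sqrt{3} \approx 1.732$
$l{\left(m \right)} = -1$ ($l{\left(m \right)} = 4 - 5 = -1$)
$v{\left(u,f \right)} = - u + f \sqrt{3}$ ($v{\left(u,f \right)} = - u + \sqrt{3} f = - u + f \sqrt{3}$)
$\left(l{\left(5 \right)} - 88\right) v{\left(12,3 \right)} = \left(-1 - 88\right) \left(\left(-1\right) 12 + 3 \sqrt{3}\right) = - 89 \left(-12 + 3 \sqrt{3}\right) = 1068 - 267 \sqrt{3}$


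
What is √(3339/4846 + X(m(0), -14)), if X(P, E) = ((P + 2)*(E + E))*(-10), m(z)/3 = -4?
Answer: 13*I*√388983574/4846 ≈ 52.909*I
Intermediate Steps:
m(z) = -12 (m(z) = 3*(-4) = -12)
X(P, E) = -20*E*(2 + P) (X(P, E) = ((2 + P)*(2*E))*(-10) = (2*E*(2 + P))*(-10) = -20*E*(2 + P))
√(3339/4846 + X(m(0), -14)) = √(3339/4846 - 20*(-14)*(2 - 12)) = √(3339*(1/4846) - 20*(-14)*(-10)) = √(3339/4846 - 2800) = √(-13565461/4846) = 13*I*√388983574/4846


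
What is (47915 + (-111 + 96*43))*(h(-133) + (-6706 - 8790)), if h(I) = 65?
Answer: -801362692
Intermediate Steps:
(47915 + (-111 + 96*43))*(h(-133) + (-6706 - 8790)) = (47915 + (-111 + 96*43))*(65 + (-6706 - 8790)) = (47915 + (-111 + 4128))*(65 - 15496) = (47915 + 4017)*(-15431) = 51932*(-15431) = -801362692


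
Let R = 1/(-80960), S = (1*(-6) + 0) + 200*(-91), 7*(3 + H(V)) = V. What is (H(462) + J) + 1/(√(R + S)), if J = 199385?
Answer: 199448 - 8*I*√1864556567665/1473957761 ≈ 1.9945e+5 - 0.0074113*I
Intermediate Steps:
H(V) = -3 + V/7
S = -18206 (S = (-6 + 0) - 18200 = -6 - 18200 = -18206)
R = -1/80960 ≈ -1.2352e-5
(H(462) + J) + 1/(√(R + S)) = ((-3 + (⅐)*462) + 199385) + 1/(√(-1/80960 - 18206)) = ((-3 + 66) + 199385) + 1/(√(-1473957761/80960)) = (63 + 199385) + 1/(I*√1864556567665/10120) = 199448 - 8*I*√1864556567665/1473957761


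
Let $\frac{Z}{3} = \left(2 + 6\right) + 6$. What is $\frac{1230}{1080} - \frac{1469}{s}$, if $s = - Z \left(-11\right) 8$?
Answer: $\frac{8221}{11088} \approx 0.74143$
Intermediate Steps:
$Z = 42$ ($Z = 3 \left(\left(2 + 6\right) + 6\right) = 3 \left(8 + 6\right) = 3 \cdot 14 = 42$)
$s = 3696$ ($s = \left(-1\right) 42 \left(-11\right) 8 = \left(-42\right) \left(-11\right) 8 = 462 \cdot 8 = 3696$)
$\frac{1230}{1080} - \frac{1469}{s} = \frac{1230}{1080} - \frac{1469}{3696} = 1230 \cdot \frac{1}{1080} - \frac{1469}{3696} = \frac{41}{36} - \frac{1469}{3696} = \frac{8221}{11088}$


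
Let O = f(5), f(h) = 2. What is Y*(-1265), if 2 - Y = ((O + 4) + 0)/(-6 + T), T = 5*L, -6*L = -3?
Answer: -32890/7 ≈ -4698.6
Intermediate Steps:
L = 1/2 (L = -1/6*(-3) = 1/2 ≈ 0.50000)
T = 5/2 (T = 5*(1/2) = 5/2 ≈ 2.5000)
O = 2
Y = 26/7 (Y = 2 - ((2 + 4) + 0)/(-6 + 5/2) = 2 - (6 + 0)/(-7/2) = 2 - 6*(-2)/7 = 2 - 1*(-12/7) = 2 + 12/7 = 26/7 ≈ 3.7143)
Y*(-1265) = (26/7)*(-1265) = -32890/7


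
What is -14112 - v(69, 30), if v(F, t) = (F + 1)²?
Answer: -19012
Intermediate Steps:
v(F, t) = (1 + F)²
-14112 - v(69, 30) = -14112 - (1 + 69)² = -14112 - 1*70² = -14112 - 1*4900 = -14112 - 4900 = -19012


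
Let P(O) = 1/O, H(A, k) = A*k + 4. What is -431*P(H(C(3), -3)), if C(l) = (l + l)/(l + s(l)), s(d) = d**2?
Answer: -862/5 ≈ -172.40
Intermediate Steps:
C(l) = 2*l/(l + l**2) (C(l) = (l + l)/(l + l**2) = (2*l)/(l + l**2) = 2*l/(l + l**2))
H(A, k) = 4 + A*k
-431*P(H(C(3), -3)) = -431/(4 + (2/(1 + 3))*(-3)) = -431/(4 + (2/4)*(-3)) = -431/(4 + (2*(1/4))*(-3)) = -431/(4 + (1/2)*(-3)) = -431/(4 - 3/2) = -431/5/2 = -431*2/5 = -862/5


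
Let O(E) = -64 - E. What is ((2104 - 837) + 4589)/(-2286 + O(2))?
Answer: -122/49 ≈ -2.4898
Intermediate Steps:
((2104 - 837) + 4589)/(-2286 + O(2)) = ((2104 - 837) + 4589)/(-2286 + (-64 - 1*2)) = (1267 + 4589)/(-2286 + (-64 - 2)) = 5856/(-2286 - 66) = 5856/(-2352) = 5856*(-1/2352) = -122/49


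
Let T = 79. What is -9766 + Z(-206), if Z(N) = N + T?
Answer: -9893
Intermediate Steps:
Z(N) = 79 + N (Z(N) = N + 79 = 79 + N)
-9766 + Z(-206) = -9766 + (79 - 206) = -9766 - 127 = -9893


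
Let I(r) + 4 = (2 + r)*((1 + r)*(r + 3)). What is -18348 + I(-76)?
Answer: -423502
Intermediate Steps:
I(r) = -4 + (1 + r)*(2 + r)*(3 + r) (I(r) = -4 + (2 + r)*((1 + r)*(r + 3)) = -4 + (2 + r)*((1 + r)*(3 + r)) = -4 + (1 + r)*(2 + r)*(3 + r))
-18348 + I(-76) = -18348 + (2 + (-76)³ + 6*(-76)² + 11*(-76)) = -18348 + (2 - 438976 + 6*5776 - 836) = -18348 + (2 - 438976 + 34656 - 836) = -18348 - 405154 = -423502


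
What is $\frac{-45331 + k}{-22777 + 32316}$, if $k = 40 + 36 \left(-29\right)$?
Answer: $- \frac{46335}{9539} \approx -4.8574$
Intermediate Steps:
$k = -1004$ ($k = 40 - 1044 = -1004$)
$\frac{-45331 + k}{-22777 + 32316} = \frac{-45331 - 1004}{-22777 + 32316} = - \frac{46335}{9539}$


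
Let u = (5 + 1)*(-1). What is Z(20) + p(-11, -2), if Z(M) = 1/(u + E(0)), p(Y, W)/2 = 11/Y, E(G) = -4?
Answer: -21/10 ≈ -2.1000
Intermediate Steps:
u = -6 (u = 6*(-1) = -6)
p(Y, W) = 22/Y (p(Y, W) = 2*(11/Y) = 22/Y)
Z(M) = -⅒ (Z(M) = 1/(-6 - 4) = 1/(-10) = -⅒)
Z(20) + p(-11, -2) = -⅒ + 22/(-11) = -⅒ + 22*(-1/11) = -⅒ - 2 = -21/10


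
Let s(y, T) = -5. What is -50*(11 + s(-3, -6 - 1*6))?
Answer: -300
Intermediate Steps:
-50*(11 + s(-3, -6 - 1*6)) = -50*(11 - 5) = -50*6 = -300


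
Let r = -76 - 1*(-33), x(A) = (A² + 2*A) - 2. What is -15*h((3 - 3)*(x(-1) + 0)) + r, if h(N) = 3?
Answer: -88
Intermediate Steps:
x(A) = -2 + A² + 2*A
r = -43 (r = -76 + 33 = -43)
-15*h((3 - 3)*(x(-1) + 0)) + r = -15*3 - 43 = -45 - 43 = -88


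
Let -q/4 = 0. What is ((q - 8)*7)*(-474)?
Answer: 26544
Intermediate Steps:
q = 0 (q = -4*0 = 0)
((q - 8)*7)*(-474) = ((0 - 8)*7)*(-474) = -8*7*(-474) = -56*(-474) = 26544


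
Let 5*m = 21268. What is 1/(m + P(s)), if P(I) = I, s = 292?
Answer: 5/22728 ≈ 0.00021999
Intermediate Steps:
m = 21268/5 (m = (⅕)*21268 = 21268/5 ≈ 4253.6)
1/(m + P(s)) = 1/(21268/5 + 292) = 1/(22728/5) = 5/22728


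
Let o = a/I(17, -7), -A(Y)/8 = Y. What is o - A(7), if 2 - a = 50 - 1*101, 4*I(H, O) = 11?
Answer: 828/11 ≈ 75.273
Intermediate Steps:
A(Y) = -8*Y
I(H, O) = 11/4 (I(H, O) = (1/4)*11 = 11/4)
a = 53 (a = 2 - (50 - 1*101) = 2 - (50 - 101) = 2 - 1*(-51) = 2 + 51 = 53)
o = 212/11 (o = 53/(11/4) = 53*(4/11) = 212/11 ≈ 19.273)
o - A(7) = 212/11 - (-8)*7 = 212/11 - 1*(-56) = 212/11 + 56 = 828/11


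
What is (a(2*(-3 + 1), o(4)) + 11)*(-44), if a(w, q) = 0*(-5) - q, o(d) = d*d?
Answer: 220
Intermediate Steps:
o(d) = d²
a(w, q) = -q (a(w, q) = 0 - q = -q)
(a(2*(-3 + 1), o(4)) + 11)*(-44) = (-1*4² + 11)*(-44) = (-1*16 + 11)*(-44) = (-16 + 11)*(-44) = -5*(-44) = 220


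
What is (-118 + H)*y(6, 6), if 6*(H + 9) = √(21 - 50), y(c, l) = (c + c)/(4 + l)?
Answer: -762/5 + I*√29/5 ≈ -152.4 + 1.077*I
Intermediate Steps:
y(c, l) = 2*c/(4 + l) (y(c, l) = (2*c)/(4 + l) = 2*c/(4 + l))
H = -9 + I*√29/6 (H = -9 + √(21 - 50)/6 = -9 + √(-29)/6 = -9 + (I*√29)/6 = -9 + I*√29/6 ≈ -9.0 + 0.89753*I)
(-118 + H)*y(6, 6) = (-118 + (-9 + I*√29/6))*(2*6/(4 + 6)) = (-127 + I*√29/6)*(2*6/10) = (-127 + I*√29/6)*(2*6*(⅒)) = (-127 + I*√29/6)*(6/5) = -762/5 + I*√29/5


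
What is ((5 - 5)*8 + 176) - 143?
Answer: 33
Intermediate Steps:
((5 - 5)*8 + 176) - 143 = (0*8 + 176) - 143 = (0 + 176) - 143 = 176 - 143 = 33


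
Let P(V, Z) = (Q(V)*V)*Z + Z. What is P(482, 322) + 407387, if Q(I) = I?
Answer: 75216037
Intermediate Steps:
P(V, Z) = Z + Z*V² (P(V, Z) = (V*V)*Z + Z = V²*Z + Z = Z*V² + Z = Z + Z*V²)
P(482, 322) + 407387 = 322*(1 + 482²) + 407387 = 322*(1 + 232324) + 407387 = 322*232325 + 407387 = 74808650 + 407387 = 75216037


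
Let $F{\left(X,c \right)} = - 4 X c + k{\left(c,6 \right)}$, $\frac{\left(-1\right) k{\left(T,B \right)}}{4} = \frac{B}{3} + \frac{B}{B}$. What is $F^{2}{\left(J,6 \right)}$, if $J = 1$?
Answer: $1296$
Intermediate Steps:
$k{\left(T,B \right)} = -4 - \frac{4 B}{3}$ ($k{\left(T,B \right)} = - 4 \left(\frac{B}{3} + \frac{B}{B}\right) = - 4 \left(B \frac{1}{3} + 1\right) = - 4 \left(\frac{B}{3} + 1\right) = - 4 \left(1 + \frac{B}{3}\right) = -4 - \frac{4 B}{3}$)
$F{\left(X,c \right)} = -12 - 4 X c$ ($F{\left(X,c \right)} = - 4 X c - 12 = -12 - 4 X c$)
$F^{2}{\left(J,6 \right)} = \left(-12 - 4 \cdot 6\right)^{2} = \left(-12 - 24\right)^{2} = \left(-36\right)^{2} = 1296$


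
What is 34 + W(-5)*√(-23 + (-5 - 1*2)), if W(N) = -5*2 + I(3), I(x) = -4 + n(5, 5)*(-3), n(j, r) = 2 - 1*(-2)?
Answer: 34 - 26*I*√30 ≈ 34.0 - 142.41*I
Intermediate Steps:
n(j, r) = 4 (n(j, r) = 2 + 2 = 4)
I(x) = -16 (I(x) = -4 + 4*(-3) = -4 - 12 = -16)
W(N) = -26 (W(N) = -5*2 - 16 = -10 - 16 = -26)
34 + W(-5)*√(-23 + (-5 - 1*2)) = 34 - 26*√(-23 + (-5 - 1*2)) = 34 - 26*√(-23 + (-5 - 2)) = 34 - 26*√(-23 - 7) = 34 - 26*I*√30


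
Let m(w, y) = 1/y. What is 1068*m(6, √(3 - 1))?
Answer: 534*√2 ≈ 755.19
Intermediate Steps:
1068*m(6, √(3 - 1)) = 1068/(√(3 - 1)) = 1068/(√2) = 1068*(√2/2) = 534*√2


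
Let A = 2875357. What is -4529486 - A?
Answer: -7404843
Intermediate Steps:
-4529486 - A = -4529486 - 1*2875357 = -4529486 - 2875357 = -7404843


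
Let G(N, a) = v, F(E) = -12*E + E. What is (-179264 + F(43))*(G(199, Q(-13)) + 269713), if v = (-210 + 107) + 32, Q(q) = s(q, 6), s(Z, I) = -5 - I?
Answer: -48464644154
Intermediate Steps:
Q(q) = -11 (Q(q) = -5 - 1*6 = -5 - 6 = -11)
F(E) = -11*E
v = -71 (v = -103 + 32 = -71)
G(N, a) = -71
(-179264 + F(43))*(G(199, Q(-13)) + 269713) = (-179264 - 11*43)*(-71 + 269713) = (-179264 - 473)*269642 = -179737*269642 = -48464644154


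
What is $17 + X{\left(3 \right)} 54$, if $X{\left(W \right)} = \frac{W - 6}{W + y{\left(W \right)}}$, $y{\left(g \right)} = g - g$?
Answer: $-37$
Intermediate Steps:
$y{\left(g \right)} = 0$
$X{\left(W \right)} = \frac{-6 + W}{W}$ ($X{\left(W \right)} = \frac{W - 6}{W + 0} = \frac{-6 + W}{W}$)
$17 + X{\left(3 \right)} 54 = 17 + \frac{-6 + 3}{3} \cdot 54 = 17 + \frac{1}{3} \left(-3\right) 54 = 17 - 54 = -37$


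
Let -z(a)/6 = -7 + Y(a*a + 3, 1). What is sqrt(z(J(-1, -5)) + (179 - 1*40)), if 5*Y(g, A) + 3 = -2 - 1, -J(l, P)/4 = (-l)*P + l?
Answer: sqrt(4705)/5 ≈ 13.719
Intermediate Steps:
J(l, P) = -4*l + 4*P*l (J(l, P) = -4*((-l)*P + l) = -4*(-P*l + l) = -4*(l - P*l) = -4*l + 4*P*l)
Y(g, A) = -6/5 (Y(g, A) = -3/5 + (-2 - 1)/5 = -3/5 + (1/5)*(-3) = -3/5 - 3/5 = -6/5)
z(a) = 246/5 (z(a) = -6*(-7 - 6/5) = -6*(-41/5) = 246/5)
sqrt(z(J(-1, -5)) + (179 - 1*40)) = sqrt(246/5 + (179 - 1*40)) = sqrt(246/5 + (179 - 40)) = sqrt(246/5 + 139) = sqrt(941/5) = sqrt(4705)/5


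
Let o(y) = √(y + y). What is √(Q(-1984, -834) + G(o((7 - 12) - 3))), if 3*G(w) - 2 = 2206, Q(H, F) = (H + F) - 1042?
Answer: 2*I*√781 ≈ 55.893*I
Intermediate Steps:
Q(H, F) = -1042 + F + H (Q(H, F) = (F + H) - 1042 = -1042 + F + H)
o(y) = √2*√y (o(y) = √(2*y) = √2*√y)
G(w) = 736 (G(w) = ⅔ + (⅓)*2206 = ⅔ + 2206/3 = 736)
√(Q(-1984, -834) + G(o((7 - 12) - 3))) = √((-1042 - 834 - 1984) + 736) = √(-3860 + 736) = √(-3124) = 2*I*√781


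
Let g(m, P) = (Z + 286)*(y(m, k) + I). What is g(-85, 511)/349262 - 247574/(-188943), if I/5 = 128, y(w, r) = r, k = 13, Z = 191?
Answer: 145320344971/65990610066 ≈ 2.2021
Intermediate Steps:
I = 640 (I = 5*128 = 640)
g(m, P) = 311481 (g(m, P) = (191 + 286)*(13 + 640) = 477*653 = 311481)
g(-85, 511)/349262 - 247574/(-188943) = 311481/349262 - 247574/(-188943) = 311481*(1/349262) - 247574*(-1/188943) = 311481/349262 + 247574/188943 = 145320344971/65990610066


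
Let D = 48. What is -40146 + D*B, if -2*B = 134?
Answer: -43362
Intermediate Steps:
B = -67 (B = -½*134 = -67)
-40146 + D*B = -40146 + 48*(-67) = -40146 - 3216 = -43362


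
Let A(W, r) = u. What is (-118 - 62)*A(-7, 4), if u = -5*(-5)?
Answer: -4500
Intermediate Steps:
u = 25
A(W, r) = 25
(-118 - 62)*A(-7, 4) = (-118 - 62)*25 = -180*25 = -4500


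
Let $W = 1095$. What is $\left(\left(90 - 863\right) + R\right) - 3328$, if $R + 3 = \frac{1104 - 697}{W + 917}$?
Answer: $- \frac{8256841}{2012} \approx -4103.8$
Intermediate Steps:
$R = - \frac{5629}{2012}$ ($R = -3 + \frac{1104 - 697}{1095 + 917} = -3 + \frac{407}{2012} = - \frac{5629}{2012} \approx -2.7977$)
$\left(\left(90 - 863\right) + R\right) - 3328 = \left(\left(90 - 863\right) - \frac{5629}{2012}\right) - 3328 = \left(-773 - \frac{5629}{2012}\right) - 3328 = - \frac{1560905}{2012} - 3328 = - \frac{8256841}{2012}$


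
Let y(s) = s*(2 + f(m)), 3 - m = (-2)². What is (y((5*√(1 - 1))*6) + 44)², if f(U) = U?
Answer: 1936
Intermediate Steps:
m = -1 (m = 3 - 1*(-2)² = 3 - 1*4 = 3 - 4 = -1)
y(s) = s (y(s) = s*(2 - 1) = s*1 = s)
(y((5*√(1 - 1))*6) + 44)² = ((5*√(1 - 1))*6 + 44)² = ((5*√0)*6 + 44)² = ((5*0)*6 + 44)² = (0*6 + 44)² = (0 + 44)² = 44² = 1936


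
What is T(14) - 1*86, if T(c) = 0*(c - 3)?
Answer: -86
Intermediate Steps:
T(c) = 0 (T(c) = 0*(-3 + c) = 0)
T(14) - 1*86 = 0 - 1*86 = 0 - 86 = -86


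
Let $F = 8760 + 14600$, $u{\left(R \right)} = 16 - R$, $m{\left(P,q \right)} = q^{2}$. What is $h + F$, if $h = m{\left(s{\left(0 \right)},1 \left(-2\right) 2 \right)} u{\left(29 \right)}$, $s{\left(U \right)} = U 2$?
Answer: $23152$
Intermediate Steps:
$s{\left(U \right)} = 2 U$
$h = -208$ ($h = \left(1 \left(-2\right) 2\right)^{2} \left(16 - 29\right) = \left(\left(-2\right) 2\right)^{2} \left(16 - 29\right) = \left(-4\right)^{2} \left(-13\right) = 16 \left(-13\right) = -208$)
$F = 23360$
$h + F = -208 + 23360 = 23152$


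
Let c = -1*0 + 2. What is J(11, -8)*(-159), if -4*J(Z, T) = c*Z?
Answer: 1749/2 ≈ 874.50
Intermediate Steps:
c = 2 (c = 0 + 2 = 2)
J(Z, T) = -Z/2
J(11, -8)*(-159) = -½*11*(-159) = -11/2*(-159) = 1749/2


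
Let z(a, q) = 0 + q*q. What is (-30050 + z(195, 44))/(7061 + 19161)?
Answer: -14057/13111 ≈ -1.0722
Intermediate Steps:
z(a, q) = q**2 (z(a, q) = 0 + q**2 = q**2)
(-30050 + z(195, 44))/(7061 + 19161) = (-30050 + 44**2)/(7061 + 19161) = (-30050 + 1936)/26222 = -28114*1/26222 = -14057/13111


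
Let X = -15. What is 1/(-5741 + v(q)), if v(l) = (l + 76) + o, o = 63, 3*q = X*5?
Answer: -1/5627 ≈ -0.00017771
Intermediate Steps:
q = -25 (q = (-15*5)/3 = (⅓)*(-75) = -25)
v(l) = 139 + l (v(l) = (l + 76) + 63 = (76 + l) + 63 = 139 + l)
1/(-5741 + v(q)) = 1/(-5741 + (139 - 25)) = 1/(-5741 + 114) = 1/(-5627) = -1/5627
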